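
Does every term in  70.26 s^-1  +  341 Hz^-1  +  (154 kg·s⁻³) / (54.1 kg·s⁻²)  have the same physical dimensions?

Expand each in SI base units:
  70.26 s^-1:  s⁻¹
  341 Hz^-1:  Hz⁻¹ = (s⁻¹)⁻¹ = s
  (154 kg·s⁻³) / (54.1 kg·s⁻²):  [kg·s⁻³] / [kg·s⁻²] = s⁻¹
The terms do not share a single dimension (s vs s⁻¹).

No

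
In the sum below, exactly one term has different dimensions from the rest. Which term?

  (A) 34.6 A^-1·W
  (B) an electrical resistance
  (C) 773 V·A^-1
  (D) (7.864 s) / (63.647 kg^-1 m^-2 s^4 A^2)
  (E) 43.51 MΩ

Reduce each to base SI dimensions:
  (A) W·A⁻¹ = J·s⁻¹·A⁻¹ = kg·m²·s⁻³·A⁻¹
  (B) [electrical resistance] = kg·m²·s⁻³·A⁻²
  (C) V·A⁻¹ = J·C⁻¹·A⁻¹ = kg·m²·s⁻³·A⁻²
  (D) [s] / [kg⁻¹·m⁻²·s⁴·A²] = kg·m²·s⁻³·A⁻²
  (E) Ω = V·A⁻¹ = kg·m²·s⁻³·A⁻²
All reduce to kg·m²·s⁻³·A⁻² except (A), which is kg·m²·s⁻³·A⁻¹.

(A)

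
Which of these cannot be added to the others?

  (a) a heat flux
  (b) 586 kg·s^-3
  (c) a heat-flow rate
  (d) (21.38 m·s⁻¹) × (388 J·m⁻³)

Dimensions:
  (a) [heat flux] = kg·s⁻³
  (b) kg·s⁻³
  (c) [heat-flow rate] = kg·m²·s⁻³
  (d) [m·s⁻¹] · [kg·m⁻¹·s⁻²] = kg·s⁻³
All reduce to kg·s⁻³ except (c), which is kg·m²·s⁻³.

(c)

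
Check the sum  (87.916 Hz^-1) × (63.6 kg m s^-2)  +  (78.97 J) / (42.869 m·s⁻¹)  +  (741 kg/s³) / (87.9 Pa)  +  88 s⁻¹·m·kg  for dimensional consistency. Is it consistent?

No

Work out the base dimensions of each:
  (87.916 Hz^-1) × (63.6 kg m s^-2):  [s] · [kg·m·s⁻²] = kg·m·s⁻¹
  (78.97 J) / (42.869 m·s⁻¹):  [kg·m²·s⁻²] / [m·s⁻¹] = kg·m·s⁻¹
  (741 kg/s³) / (87.9 Pa):  [kg·s⁻³] / [kg·m⁻¹·s⁻²] = m·s⁻¹
  88 s⁻¹·m·kg:  kg·m·s⁻¹
The terms do not share a single dimension (kg·m·s⁻¹ vs m·s⁻¹).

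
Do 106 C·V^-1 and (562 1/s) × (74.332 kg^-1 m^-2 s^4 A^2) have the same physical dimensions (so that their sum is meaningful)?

No

Dimensions:
  106 C·V^-1:  C·V⁻¹ = s·A·(J·C⁻¹)⁻¹ = kg⁻¹·m⁻²·s⁴·A²
  (562 1/s) × (74.332 kg^-1 m^-2 s^4 A^2):  [s⁻¹] · [kg⁻¹·m⁻²·s⁴·A²] = kg⁻¹·m⁻²·s³·A²
kg⁻¹·m⁻²·s⁴·A² ≠ kg⁻¹·m⁻²·s³·A², so they cannot be added.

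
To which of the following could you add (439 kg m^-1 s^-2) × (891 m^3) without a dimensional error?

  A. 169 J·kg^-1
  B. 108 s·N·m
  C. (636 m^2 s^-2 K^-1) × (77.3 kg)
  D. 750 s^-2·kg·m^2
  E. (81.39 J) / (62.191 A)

D.

Reference: [kg·m⁻¹·s⁻²] · [m³] = kg·m²·s⁻².
Each option:
  A. J·kg⁻¹ = N·m·kg⁻¹ = m²·s⁻²
  B. N·m·s = kg·m·s⁻²·m·s = kg·m²·s⁻¹
  C. [m²·s⁻²·K⁻¹] · [kg] = kg·m²·s⁻²·K⁻¹
  D. kg·m²·s⁻²  ← same
  E. [kg·m²·s⁻²] / [A] = kg·m²·s⁻²·A⁻¹
Only D. matches kg·m²·s⁻².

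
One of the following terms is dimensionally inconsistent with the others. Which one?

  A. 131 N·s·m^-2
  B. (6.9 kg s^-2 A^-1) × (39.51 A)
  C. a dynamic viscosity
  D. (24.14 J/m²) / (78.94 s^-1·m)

B.

Expand each in SI base units:
  A. N·s·m⁻² = kg·m·s⁻²·s·m⁻² = kg·m⁻¹·s⁻¹
  B. [kg·s⁻²·A⁻¹] · [A] = kg·s⁻²
  C. [dynamic viscosity] = kg·m⁻¹·s⁻¹
  D. [kg·s⁻²] / [m·s⁻¹] = kg·m⁻¹·s⁻¹
All reduce to kg·m⁻¹·s⁻¹ except B., which is kg·s⁻².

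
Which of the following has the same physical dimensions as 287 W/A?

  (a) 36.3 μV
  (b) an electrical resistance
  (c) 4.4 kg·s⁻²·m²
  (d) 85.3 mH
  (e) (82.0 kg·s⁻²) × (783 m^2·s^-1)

(a)

Reference: W·A⁻¹ = J·s⁻¹·A⁻¹ = kg·m²·s⁻³·A⁻¹.
Each option:
  (a) V = J·C⁻¹ = kg·m²·s⁻³·A⁻¹  ← same
  (b) [electrical resistance] = kg·m²·s⁻³·A⁻²
  (c) kg·m²·s⁻²
  (d) H = V·s·A⁻¹ = kg·m²·s⁻²·A⁻²
  (e) [kg·s⁻²] · [m²·s⁻¹] = kg·m²·s⁻³
Only (a) matches kg·m²·s⁻³·A⁻¹.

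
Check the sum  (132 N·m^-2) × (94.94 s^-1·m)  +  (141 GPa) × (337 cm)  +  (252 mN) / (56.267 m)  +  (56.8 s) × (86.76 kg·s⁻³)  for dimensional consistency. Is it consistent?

No

In SI base units:
  (132 N·m^-2) × (94.94 s^-1·m):  [kg·m⁻¹·s⁻²] · [m·s⁻¹] = kg·s⁻³
  (141 GPa) × (337 cm):  [kg·m⁻¹·s⁻²] · [m] = kg·s⁻²
  (252 mN) / (56.267 m):  [kg·m·s⁻²] / [m] = kg·s⁻²
  (56.8 s) × (86.76 kg·s⁻³):  [s] · [kg·s⁻³] = kg·s⁻²
The terms do not share a single dimension (kg·s⁻² vs kg·s⁻³).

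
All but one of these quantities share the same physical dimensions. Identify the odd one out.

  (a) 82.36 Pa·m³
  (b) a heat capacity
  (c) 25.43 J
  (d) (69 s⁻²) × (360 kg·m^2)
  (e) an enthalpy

(b)

In SI base units:
  (a) Pa·m³ = N·m⁻²·m³ = kg·m²·s⁻²
  (b) [heat capacity] = kg·m²·s⁻²·K⁻¹
  (c) J = N·m = kg·m²·s⁻²
  (d) [s⁻²] · [kg·m²] = kg·m²·s⁻²
  (e) [enthalpy] = kg·m²·s⁻²
All reduce to kg·m²·s⁻² except (b), which is kg·m²·s⁻²·K⁻¹.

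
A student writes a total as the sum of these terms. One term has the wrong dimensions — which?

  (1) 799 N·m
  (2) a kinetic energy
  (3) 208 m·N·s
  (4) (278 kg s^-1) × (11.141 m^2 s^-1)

Reduce each to base SI dimensions:
  (1) N·m = kg·m·s⁻²·m = kg·m²·s⁻²
  (2) [kinetic energy] = kg·m²·s⁻²
  (3) N·m·s = kg·m·s⁻²·m·s = kg·m²·s⁻¹
  (4) [kg·s⁻¹] · [m²·s⁻¹] = kg·m²·s⁻²
All reduce to kg·m²·s⁻² except (3), which is kg·m²·s⁻¹.

(3)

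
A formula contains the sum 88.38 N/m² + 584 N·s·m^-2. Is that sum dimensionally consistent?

Expand each in SI base units:
  88.38 N/m²:  N·m⁻² = kg·m·s⁻²·m⁻² = kg·m⁻¹·s⁻²
  584 N·s·m^-2:  N·s·m⁻² = kg·m·s⁻²·s·m⁻² = kg·m⁻¹·s⁻¹
kg·m⁻¹·s⁻² ≠ kg·m⁻¹·s⁻¹, so they cannot be added.

No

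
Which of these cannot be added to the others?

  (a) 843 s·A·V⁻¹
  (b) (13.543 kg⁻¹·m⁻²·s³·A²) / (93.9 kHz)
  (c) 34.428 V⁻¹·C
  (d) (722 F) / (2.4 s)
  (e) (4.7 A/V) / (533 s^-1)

(d)

Reduce each to base SI dimensions:
  (a) A·s·V⁻¹ = A·s·(J·C⁻¹)⁻¹ = kg⁻¹·m⁻²·s⁴·A²
  (b) [kg⁻¹·m⁻²·s³·A²] / [s⁻¹] = kg⁻¹·m⁻²·s⁴·A²
  (c) C·V⁻¹ = s·A·(J·C⁻¹)⁻¹ = kg⁻¹·m⁻²·s⁴·A²
  (d) [kg⁻¹·m⁻²·s⁴·A²] / [s] = kg⁻¹·m⁻²·s³·A²
  (e) [kg⁻¹·m⁻²·s³·A²] / [s⁻¹] = kg⁻¹·m⁻²·s⁴·A²
All reduce to kg⁻¹·m⁻²·s⁴·A² except (d), which is kg⁻¹·m⁻²·s³·A².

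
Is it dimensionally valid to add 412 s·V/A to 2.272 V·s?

Work out the base dimensions of each:
  412 s·V/A:  V·s·A⁻¹ = J·C⁻¹·s·A⁻¹ = kg·m²·s⁻²·A⁻²
  2.272 V·s:  V·s = J·C⁻¹·s = kg·m²·s⁻²·A⁻¹
kg·m²·s⁻²·A⁻² ≠ kg·m²·s⁻²·A⁻¹, so they cannot be added.

No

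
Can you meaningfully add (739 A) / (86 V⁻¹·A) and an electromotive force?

Yes

Reduce each to base SI dimensions:
  (739 A) / (86 V⁻¹·A):  [A] / [kg⁻¹·m⁻²·s³·A²] = kg·m²·s⁻³·A⁻¹
  an electromotive force:  [electromotive force] = kg·m²·s⁻³·A⁻¹
Both are kg·m²·s⁻³·A⁻¹, so they have the same dimensions and can be added.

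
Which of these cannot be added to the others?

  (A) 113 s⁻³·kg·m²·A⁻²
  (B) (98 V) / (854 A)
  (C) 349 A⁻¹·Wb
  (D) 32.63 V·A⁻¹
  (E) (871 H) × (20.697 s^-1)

Reduce each to base SI dimensions:
  (A) kg·m²·s⁻³·A⁻²
  (B) [kg·m²·s⁻³·A⁻¹] / [A] = kg·m²·s⁻³·A⁻²
  (C) Wb·A⁻¹ = V·s·A⁻¹ = kg·m²·s⁻²·A⁻²
  (D) V·A⁻¹ = J·C⁻¹·A⁻¹ = kg·m²·s⁻³·A⁻²
  (E) [kg·m²·s⁻²·A⁻²] · [s⁻¹] = kg·m²·s⁻³·A⁻²
All reduce to kg·m²·s⁻³·A⁻² except (C), which is kg·m²·s⁻²·A⁻².

(C)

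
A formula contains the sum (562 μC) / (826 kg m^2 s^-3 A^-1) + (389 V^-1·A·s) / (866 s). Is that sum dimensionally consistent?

No

Work out the base dimensions of each:
  (562 μC) / (826 kg m^2 s^-3 A^-1):  [s·A] / [kg·m²·s⁻³·A⁻¹] = kg⁻¹·m⁻²·s⁴·A²
  (389 V^-1·A·s) / (866 s):  [kg⁻¹·m⁻²·s⁴·A²] / [s] = kg⁻¹·m⁻²·s³·A²
kg⁻¹·m⁻²·s⁴·A² ≠ kg⁻¹·m⁻²·s³·A², so they cannot be added.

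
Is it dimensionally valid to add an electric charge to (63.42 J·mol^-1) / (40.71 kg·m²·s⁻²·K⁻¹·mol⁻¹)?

No

In SI base units:
  an electric charge:  [electric charge] = s·A
  (63.42 J·mol^-1) / (40.71 kg·m²·s⁻²·K⁻¹·mol⁻¹):  [kg·m²·s⁻²·mol⁻¹] / [kg·m²·s⁻²·K⁻¹·mol⁻¹] = K
s·A ≠ K, so they cannot be added.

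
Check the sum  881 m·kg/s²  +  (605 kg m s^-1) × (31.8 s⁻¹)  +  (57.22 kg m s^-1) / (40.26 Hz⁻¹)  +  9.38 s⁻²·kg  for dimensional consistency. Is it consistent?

No

Expand each in SI base units:
  881 m·kg/s²:  kg·m·s⁻²
  (605 kg m s^-1) × (31.8 s⁻¹):  [kg·m·s⁻¹] · [s⁻¹] = kg·m·s⁻²
  (57.22 kg m s^-1) / (40.26 Hz⁻¹):  [kg·m·s⁻¹] / [s] = kg·m·s⁻²
  9.38 s⁻²·kg:  kg·s⁻²
The terms do not share a single dimension (kg·m·s⁻² vs kg·s⁻²).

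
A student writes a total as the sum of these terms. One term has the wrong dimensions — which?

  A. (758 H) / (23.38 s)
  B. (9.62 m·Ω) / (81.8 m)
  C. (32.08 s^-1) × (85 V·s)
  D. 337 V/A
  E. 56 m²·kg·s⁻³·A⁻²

C.

Dimensions:
  A. [kg·m²·s⁻²·A⁻²] / [s] = kg·m²·s⁻³·A⁻²
  B. [kg·m³·s⁻³·A⁻²] / [m] = kg·m²·s⁻³·A⁻²
  C. [s⁻¹] · [kg·m²·s⁻²·A⁻¹] = kg·m²·s⁻³·A⁻¹
  D. V·A⁻¹ = J·C⁻¹·A⁻¹ = kg·m²·s⁻³·A⁻²
  E. kg·m²·s⁻³·A⁻²
All reduce to kg·m²·s⁻³·A⁻² except C., which is kg·m²·s⁻³·A⁻¹.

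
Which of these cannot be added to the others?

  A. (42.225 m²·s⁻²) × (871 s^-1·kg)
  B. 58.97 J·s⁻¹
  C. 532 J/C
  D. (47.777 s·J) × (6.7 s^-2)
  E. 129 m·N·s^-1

C.

In SI base units:
  A. [m²·s⁻²] · [kg·s⁻¹] = kg·m²·s⁻³
  B. J·s⁻¹ = N·m·s⁻¹ = kg·m²·s⁻³
  C. J·C⁻¹ = N·m·(s·A)⁻¹ = kg·m²·s⁻³·A⁻¹
  D. [kg·m²·s⁻¹] · [s⁻²] = kg·m²·s⁻³
  E. N·m·s⁻¹ = kg·m·s⁻²·m·s⁻¹ = kg·m²·s⁻³
All reduce to kg·m²·s⁻³ except C., which is kg·m²·s⁻³·A⁻¹.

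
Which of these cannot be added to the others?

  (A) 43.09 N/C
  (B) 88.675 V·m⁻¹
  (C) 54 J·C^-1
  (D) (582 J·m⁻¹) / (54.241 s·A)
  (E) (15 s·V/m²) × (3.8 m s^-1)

(C)

Work out the base dimensions of each:
  (A) N·C⁻¹ = kg·m·s⁻²·(s·A)⁻¹ = kg·m·s⁻³·A⁻¹
  (B) V·m⁻¹ = J·C⁻¹·m⁻¹ = kg·m·s⁻³·A⁻¹
  (C) J·C⁻¹ = N·m·(s·A)⁻¹ = kg·m²·s⁻³·A⁻¹
  (D) [kg·m·s⁻²] / [s·A] = kg·m·s⁻³·A⁻¹
  (E) [kg·s⁻²·A⁻¹] · [m·s⁻¹] = kg·m·s⁻³·A⁻¹
All reduce to kg·m·s⁻³·A⁻¹ except (C), which is kg·m²·s⁻³·A⁻¹.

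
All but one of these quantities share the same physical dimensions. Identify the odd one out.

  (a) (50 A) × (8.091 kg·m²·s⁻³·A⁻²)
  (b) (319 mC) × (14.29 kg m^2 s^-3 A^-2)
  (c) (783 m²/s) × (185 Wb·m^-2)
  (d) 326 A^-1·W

Expand each in SI base units:
  (a) [A] · [kg·m²·s⁻³·A⁻²] = kg·m²·s⁻³·A⁻¹
  (b) [s·A] · [kg·m²·s⁻³·A⁻²] = kg·m²·s⁻²·A⁻¹
  (c) [m²·s⁻¹] · [kg·s⁻²·A⁻¹] = kg·m²·s⁻³·A⁻¹
  (d) W·A⁻¹ = J·s⁻¹·A⁻¹ = kg·m²·s⁻³·A⁻¹
All reduce to kg·m²·s⁻³·A⁻¹ except (b), which is kg·m²·s⁻²·A⁻¹.

(b)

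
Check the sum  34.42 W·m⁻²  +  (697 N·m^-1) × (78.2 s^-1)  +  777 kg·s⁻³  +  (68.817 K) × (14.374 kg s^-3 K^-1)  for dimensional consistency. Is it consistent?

Reduce each to base SI dimensions:
  34.42 W·m⁻²:  W·m⁻² = J·s⁻¹·m⁻² = kg·s⁻³
  (697 N·m^-1) × (78.2 s^-1):  [kg·s⁻²] · [s⁻¹] = kg·s⁻³
  777 kg·s⁻³:  kg·s⁻³
  (68.817 K) × (14.374 kg s^-3 K^-1):  [K] · [kg·s⁻³·K⁻¹] = kg·s⁻³
Every term reduces to kg·s⁻³.

Yes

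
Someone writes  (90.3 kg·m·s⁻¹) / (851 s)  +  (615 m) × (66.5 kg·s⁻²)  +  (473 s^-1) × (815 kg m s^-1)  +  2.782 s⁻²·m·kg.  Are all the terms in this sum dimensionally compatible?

Yes

Work out the base dimensions of each:
  (90.3 kg·m·s⁻¹) / (851 s):  [kg·m·s⁻¹] / [s] = kg·m·s⁻²
  (615 m) × (66.5 kg·s⁻²):  [m] · [kg·s⁻²] = kg·m·s⁻²
  (473 s^-1) × (815 kg m s^-1):  [s⁻¹] · [kg·m·s⁻¹] = kg·m·s⁻²
  2.782 s⁻²·m·kg:  kg·m·s⁻²
Every term reduces to kg·m·s⁻².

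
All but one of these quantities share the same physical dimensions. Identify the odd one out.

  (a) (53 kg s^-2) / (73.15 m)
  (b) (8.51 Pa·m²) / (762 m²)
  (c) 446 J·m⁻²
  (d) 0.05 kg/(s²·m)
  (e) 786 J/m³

(c)

In SI base units:
  (a) [kg·s⁻²] / [m] = kg·m⁻¹·s⁻²
  (b) [kg·m·s⁻²] / [m²] = kg·m⁻¹·s⁻²
  (c) J·m⁻² = N·m·m⁻² = kg·s⁻²
  (d) kg·m⁻¹·s⁻²
  (e) J·m⁻³ = N·m·m⁻³ = kg·m⁻¹·s⁻²
All reduce to kg·m⁻¹·s⁻² except (c), which is kg·s⁻².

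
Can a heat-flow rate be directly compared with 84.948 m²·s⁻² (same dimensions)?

Work out the base dimensions of each:
  a heat-flow rate:  [heat-flow rate] = kg·m²·s⁻³
  84.948 m²·s⁻²:  m²·s⁻²
kg·m²·s⁻³ ≠ m²·s⁻², so they cannot be added.

No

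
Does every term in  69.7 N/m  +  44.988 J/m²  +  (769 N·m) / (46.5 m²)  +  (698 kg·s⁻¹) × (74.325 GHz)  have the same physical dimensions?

Yes

Dimensions:
  69.7 N/m:  N·m⁻¹ = kg·m·s⁻²·m⁻¹ = kg·s⁻²
  44.988 J/m²:  J·m⁻² = N·m·m⁻² = kg·s⁻²
  (769 N·m) / (46.5 m²):  [kg·m²·s⁻²] / [m²] = kg·s⁻²
  (698 kg·s⁻¹) × (74.325 GHz):  [kg·s⁻¹] · [s⁻¹] = kg·s⁻²
Every term reduces to kg·s⁻².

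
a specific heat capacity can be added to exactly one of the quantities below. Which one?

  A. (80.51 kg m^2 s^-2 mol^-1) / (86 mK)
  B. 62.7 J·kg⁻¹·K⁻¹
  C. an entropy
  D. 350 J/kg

Reference: [specific heat capacity] = m²·s⁻²·K⁻¹.
Each option:
  A. [kg·m²·s⁻²·mol⁻¹] / [K] = kg·m²·s⁻²·K⁻¹·mol⁻¹
  B. J·kg⁻¹·K⁻¹ = N·m·kg⁻¹·K⁻¹ = m²·s⁻²·K⁻¹  ← same
  C. [entropy] = kg·m²·s⁻²·K⁻¹
  D. J·kg⁻¹ = N·m·kg⁻¹ = m²·s⁻²
Only B. matches m²·s⁻²·K⁻¹.

B.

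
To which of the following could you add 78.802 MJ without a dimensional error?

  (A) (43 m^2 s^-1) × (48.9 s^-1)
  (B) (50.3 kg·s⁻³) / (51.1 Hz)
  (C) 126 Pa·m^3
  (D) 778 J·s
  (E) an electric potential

Reference: J = N·m = kg·m²·s⁻².
Each option:
  (A) [m²·s⁻¹] · [s⁻¹] = m²·s⁻²
  (B) [kg·s⁻³] / [s⁻¹] = kg·s⁻²
  (C) Pa·m³ = N·m⁻²·m³ = kg·m²·s⁻²  ← same
  (D) J·s = N·m·s = kg·m²·s⁻¹
  (E) [electric potential] = kg·m²·s⁻³·A⁻¹
Only (C) matches kg·m²·s⁻².

(C)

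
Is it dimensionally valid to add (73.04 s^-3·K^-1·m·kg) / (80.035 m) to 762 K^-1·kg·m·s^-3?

Expand each in SI base units:
  (73.04 s^-3·K^-1·m·kg) / (80.035 m):  [kg·m·s⁻³·K⁻¹] / [m] = kg·s⁻³·K⁻¹
  762 K^-1·kg·m·s^-3:  kg·m·s⁻³·K⁻¹
kg·s⁻³·K⁻¹ ≠ kg·m·s⁻³·K⁻¹, so they cannot be added.

No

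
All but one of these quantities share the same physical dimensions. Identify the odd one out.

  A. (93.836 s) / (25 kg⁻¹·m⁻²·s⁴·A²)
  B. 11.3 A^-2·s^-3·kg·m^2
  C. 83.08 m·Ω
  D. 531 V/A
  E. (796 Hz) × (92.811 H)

Reduce each to base SI dimensions:
  A. [s] / [kg⁻¹·m⁻²·s⁴·A²] = kg·m²·s⁻³·A⁻²
  B. kg·m²·s⁻³·A⁻²
  C. Ω·m = V·A⁻¹·m = kg·m³·s⁻³·A⁻²
  D. V·A⁻¹ = J·C⁻¹·A⁻¹ = kg·m²·s⁻³·A⁻²
  E. [s⁻¹] · [kg·m²·s⁻²·A⁻²] = kg·m²·s⁻³·A⁻²
All reduce to kg·m²·s⁻³·A⁻² except C., which is kg·m³·s⁻³·A⁻².

C.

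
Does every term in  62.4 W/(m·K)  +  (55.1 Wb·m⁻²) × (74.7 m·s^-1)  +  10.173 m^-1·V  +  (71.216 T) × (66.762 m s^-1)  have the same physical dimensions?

Work out the base dimensions of each:
  62.4 W/(m·K):  W·m⁻¹·K⁻¹ = J·s⁻¹·m⁻¹·K⁻¹ = kg·m·s⁻³·K⁻¹
  (55.1 Wb·m⁻²) × (74.7 m·s^-1):  [kg·s⁻²·A⁻¹] · [m·s⁻¹] = kg·m·s⁻³·A⁻¹
  10.173 m^-1·V:  V·m⁻¹ = J·C⁻¹·m⁻¹ = kg·m·s⁻³·A⁻¹
  (71.216 T) × (66.762 m s^-1):  [kg·s⁻²·A⁻¹] · [m·s⁻¹] = kg·m·s⁻³·A⁻¹
The terms do not share a single dimension (kg·m·s⁻³·A⁻¹ vs kg·m·s⁻³·K⁻¹).

No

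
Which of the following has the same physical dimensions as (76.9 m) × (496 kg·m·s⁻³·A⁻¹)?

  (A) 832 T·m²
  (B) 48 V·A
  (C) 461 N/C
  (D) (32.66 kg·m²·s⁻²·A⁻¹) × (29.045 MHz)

(D)

Reference: [m] · [kg·m·s⁻³·A⁻¹] = kg·m²·s⁻³·A⁻¹.
Each option:
  (A) T·m² = Wb·m⁻²·m² = kg·m²·s⁻²·A⁻¹
  (B) V·A = J·C⁻¹·A = kg·m²·s⁻³
  (C) N·C⁻¹ = kg·m·s⁻²·(s·A)⁻¹ = kg·m·s⁻³·A⁻¹
  (D) [kg·m²·s⁻²·A⁻¹] · [s⁻¹] = kg·m²·s⁻³·A⁻¹  ← same
Only (D) matches kg·m²·s⁻³·A⁻¹.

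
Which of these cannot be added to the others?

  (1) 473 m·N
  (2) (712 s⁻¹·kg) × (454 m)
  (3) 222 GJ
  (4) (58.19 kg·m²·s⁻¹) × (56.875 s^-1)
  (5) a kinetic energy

Dimensions:
  (1) N·m = kg·m·s⁻²·m = kg·m²·s⁻²
  (2) [kg·s⁻¹] · [m] = kg·m·s⁻¹
  (3) J = N·m = kg·m²·s⁻²
  (4) [kg·m²·s⁻¹] · [s⁻¹] = kg·m²·s⁻²
  (5) [kinetic energy] = kg·m²·s⁻²
All reduce to kg·m²·s⁻² except (2), which is kg·m·s⁻¹.

(2)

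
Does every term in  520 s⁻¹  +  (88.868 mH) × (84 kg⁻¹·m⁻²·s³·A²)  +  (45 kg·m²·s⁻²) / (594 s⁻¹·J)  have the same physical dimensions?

In SI base units:
  520 s⁻¹:  s⁻¹
  (88.868 mH) × (84 kg⁻¹·m⁻²·s³·A²):  [kg·m²·s⁻²·A⁻²] · [kg⁻¹·m⁻²·s³·A²] = s
  (45 kg·m²·s⁻²) / (594 s⁻¹·J):  [kg·m²·s⁻²] / [kg·m²·s⁻³] = s
The terms do not share a single dimension (s vs s⁻¹).

No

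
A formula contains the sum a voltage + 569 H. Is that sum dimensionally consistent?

In SI base units:
  a voltage:  [voltage] = kg·m²·s⁻³·A⁻¹
  569 H:  H = V·s·A⁻¹ = kg·m²·s⁻²·A⁻²
kg·m²·s⁻³·A⁻¹ ≠ kg·m²·s⁻²·A⁻², so they cannot be added.

No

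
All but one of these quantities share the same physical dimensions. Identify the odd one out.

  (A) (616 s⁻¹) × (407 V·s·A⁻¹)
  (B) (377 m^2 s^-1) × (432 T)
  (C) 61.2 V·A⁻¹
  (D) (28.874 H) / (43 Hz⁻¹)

In SI base units:
  (A) [s⁻¹] · [kg·m²·s⁻²·A⁻²] = kg·m²·s⁻³·A⁻²
  (B) [m²·s⁻¹] · [kg·s⁻²·A⁻¹] = kg·m²·s⁻³·A⁻¹
  (C) V·A⁻¹ = J·C⁻¹·A⁻¹ = kg·m²·s⁻³·A⁻²
  (D) [kg·m²·s⁻²·A⁻²] / [s] = kg·m²·s⁻³·A⁻²
All reduce to kg·m²·s⁻³·A⁻² except (B), which is kg·m²·s⁻³·A⁻¹.

(B)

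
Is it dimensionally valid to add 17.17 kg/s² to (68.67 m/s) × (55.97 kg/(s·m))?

Yes

Reduce each to base SI dimensions:
  17.17 kg/s²:  kg·s⁻²
  (68.67 m/s) × (55.97 kg/(s·m)):  [m·s⁻¹] · [kg·m⁻¹·s⁻¹] = kg·s⁻²
Both are kg·s⁻², so they have the same dimensions and can be added.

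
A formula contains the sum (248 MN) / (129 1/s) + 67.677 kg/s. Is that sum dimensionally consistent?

No

Dimensions:
  (248 MN) / (129 1/s):  [kg·m·s⁻²] / [s⁻¹] = kg·m·s⁻¹
  67.677 kg/s:  kg·s⁻¹
kg·m·s⁻¹ ≠ kg·s⁻¹, so they cannot be added.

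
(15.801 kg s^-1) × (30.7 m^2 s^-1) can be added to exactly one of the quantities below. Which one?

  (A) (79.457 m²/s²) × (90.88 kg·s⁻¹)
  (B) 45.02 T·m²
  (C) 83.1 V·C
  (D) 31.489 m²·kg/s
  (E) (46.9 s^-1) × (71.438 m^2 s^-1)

Reference: [kg·s⁻¹] · [m²·s⁻¹] = kg·m²·s⁻².
Each option:
  (A) [m²·s⁻²] · [kg·s⁻¹] = kg·m²·s⁻³
  (B) T·m² = Wb·m⁻²·m² = kg·m²·s⁻²·A⁻¹
  (C) C·V = s·A·J·C⁻¹ = kg·m²·s⁻²  ← same
  (D) kg·m²·s⁻¹
  (E) [s⁻¹] · [m²·s⁻¹] = m²·s⁻²
Only (C) matches kg·m²·s⁻².

(C)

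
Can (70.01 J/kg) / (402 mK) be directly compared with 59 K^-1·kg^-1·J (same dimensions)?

Dimensions:
  (70.01 J/kg) / (402 mK):  [m²·s⁻²] / [K] = m²·s⁻²·K⁻¹
  59 K^-1·kg^-1·J:  J·kg⁻¹·K⁻¹ = N·m·kg⁻¹·K⁻¹ = m²·s⁻²·K⁻¹
Both are m²·s⁻²·K⁻¹, so they have the same dimensions and can be added.

Yes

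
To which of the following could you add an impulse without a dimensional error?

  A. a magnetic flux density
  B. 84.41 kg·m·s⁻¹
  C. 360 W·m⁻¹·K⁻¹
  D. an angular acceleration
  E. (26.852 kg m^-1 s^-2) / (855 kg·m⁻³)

Reference: [impulse] = kg·m·s⁻¹.
Each option:
  A. [magnetic flux density] = kg·s⁻²·A⁻¹
  B. kg·m·s⁻¹  ← same
  C. W·m⁻¹·K⁻¹ = J·s⁻¹·m⁻¹·K⁻¹ = kg·m·s⁻³·K⁻¹
  D. [angular acceleration] = s⁻²
  E. [kg·m⁻¹·s⁻²] / [kg·m⁻³] = m²·s⁻²
Only B. matches kg·m·s⁻¹.

B.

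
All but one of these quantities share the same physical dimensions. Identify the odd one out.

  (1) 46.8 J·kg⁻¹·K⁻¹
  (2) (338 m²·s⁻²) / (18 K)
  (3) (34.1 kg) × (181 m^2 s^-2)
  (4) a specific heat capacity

Work out the base dimensions of each:
  (1) J·kg⁻¹·K⁻¹ = N·m·kg⁻¹·K⁻¹ = m²·s⁻²·K⁻¹
  (2) [m²·s⁻²] / [K] = m²·s⁻²·K⁻¹
  (3) [kg] · [m²·s⁻²] = kg·m²·s⁻²
  (4) [specific heat capacity] = m²·s⁻²·K⁻¹
All reduce to m²·s⁻²·K⁻¹ except (3), which is kg·m²·s⁻².

(3)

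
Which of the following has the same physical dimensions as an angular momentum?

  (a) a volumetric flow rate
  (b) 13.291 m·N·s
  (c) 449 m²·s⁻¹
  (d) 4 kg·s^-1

Reference: [angular momentum] = kg·m²·s⁻¹.
Each option:
  (a) [volumetric flow rate] = m³·s⁻¹
  (b) N·m·s = kg·m·s⁻²·m·s = kg·m²·s⁻¹  ← same
  (c) m²·s⁻¹
  (d) kg·s⁻¹
Only (b) matches kg·m²·s⁻¹.

(b)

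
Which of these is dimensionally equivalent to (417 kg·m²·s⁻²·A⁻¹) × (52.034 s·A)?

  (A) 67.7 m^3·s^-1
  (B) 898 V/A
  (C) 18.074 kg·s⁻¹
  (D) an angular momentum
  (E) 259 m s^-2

(D)

Reference: [kg·m²·s⁻²·A⁻¹] · [s·A] = kg·m²·s⁻¹.
Each option:
  (A) m³·s⁻¹
  (B) V·A⁻¹ = J·C⁻¹·A⁻¹ = kg·m²·s⁻³·A⁻²
  (C) kg·s⁻¹
  (D) [angular momentum] = kg·m²·s⁻¹  ← same
  (E) m·s⁻²
Only (D) matches kg·m²·s⁻¹.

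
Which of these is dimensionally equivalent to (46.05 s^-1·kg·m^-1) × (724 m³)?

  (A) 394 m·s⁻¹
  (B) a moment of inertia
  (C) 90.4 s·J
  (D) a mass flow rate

(C)

Reference: [kg·m⁻¹·s⁻¹] · [m³] = kg·m²·s⁻¹.
Each option:
  (A) m·s⁻¹
  (B) [moment of inertia] = kg·m²
  (C) J·s = N·m·s = kg·m²·s⁻¹  ← same
  (D) [mass flow rate] = kg·s⁻¹
Only (C) matches kg·m²·s⁻¹.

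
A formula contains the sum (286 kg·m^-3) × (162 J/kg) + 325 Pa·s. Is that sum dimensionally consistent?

No

Reduce each to base SI dimensions:
  (286 kg·m^-3) × (162 J/kg):  [kg·m⁻³] · [m²·s⁻²] = kg·m⁻¹·s⁻²
  325 Pa·s:  Pa·s = N·m⁻²·s = kg·m⁻¹·s⁻¹
kg·m⁻¹·s⁻² ≠ kg·m⁻¹·s⁻¹, so they cannot be added.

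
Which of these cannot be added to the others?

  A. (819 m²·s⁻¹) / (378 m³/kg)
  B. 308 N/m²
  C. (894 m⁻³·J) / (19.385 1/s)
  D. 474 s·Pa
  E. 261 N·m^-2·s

B.

Work out the base dimensions of each:
  A. [m²·s⁻¹] / [kg⁻¹·m³] = kg·m⁻¹·s⁻¹
  B. N·m⁻² = kg·m·s⁻²·m⁻² = kg·m⁻¹·s⁻²
  C. [kg·m⁻¹·s⁻²] / [s⁻¹] = kg·m⁻¹·s⁻¹
  D. Pa·s = N·m⁻²·s = kg·m⁻¹·s⁻¹
  E. N·s·m⁻² = kg·m·s⁻²·s·m⁻² = kg·m⁻¹·s⁻¹
All reduce to kg·m⁻¹·s⁻¹ except B., which is kg·m⁻¹·s⁻².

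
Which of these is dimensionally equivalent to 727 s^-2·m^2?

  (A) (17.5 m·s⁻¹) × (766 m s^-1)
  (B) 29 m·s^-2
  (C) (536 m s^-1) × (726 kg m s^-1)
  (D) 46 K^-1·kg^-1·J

Reference: m²·s⁻².
Each option:
  (A) [m·s⁻¹] · [m·s⁻¹] = m²·s⁻²  ← same
  (B) m·s⁻²
  (C) [m·s⁻¹] · [kg·m·s⁻¹] = kg·m²·s⁻²
  (D) J·kg⁻¹·K⁻¹ = N·m·kg⁻¹·K⁻¹ = m²·s⁻²·K⁻¹
Only (A) matches m²·s⁻².

(A)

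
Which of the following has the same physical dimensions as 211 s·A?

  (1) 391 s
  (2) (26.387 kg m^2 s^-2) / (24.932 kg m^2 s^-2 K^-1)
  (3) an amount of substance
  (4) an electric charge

(4)

Reference: s·A.
Each option:
  (1) s
  (2) [kg·m²·s⁻²] / [kg·m²·s⁻²·K⁻¹] = K
  (3) [amount of substance] = mol
  (4) [electric charge] = s·A  ← same
Only (4) matches s·A.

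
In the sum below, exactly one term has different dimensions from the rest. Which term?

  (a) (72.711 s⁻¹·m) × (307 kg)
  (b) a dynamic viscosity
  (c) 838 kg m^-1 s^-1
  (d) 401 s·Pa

(a)

Dimensions:
  (a) [m·s⁻¹] · [kg] = kg·m·s⁻¹
  (b) [dynamic viscosity] = kg·m⁻¹·s⁻¹
  (c) kg·m⁻¹·s⁻¹
  (d) Pa·s = N·m⁻²·s = kg·m⁻¹·s⁻¹
All reduce to kg·m⁻¹·s⁻¹ except (a), which is kg·m·s⁻¹.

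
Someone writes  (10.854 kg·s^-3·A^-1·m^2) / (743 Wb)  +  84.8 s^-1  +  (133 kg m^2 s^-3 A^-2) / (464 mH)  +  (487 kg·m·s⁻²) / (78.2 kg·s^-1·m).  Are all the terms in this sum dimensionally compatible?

In SI base units:
  (10.854 kg·s^-3·A^-1·m^2) / (743 Wb):  [kg·m²·s⁻³·A⁻¹] / [kg·m²·s⁻²·A⁻¹] = s⁻¹
  84.8 s^-1:  s⁻¹
  (133 kg m^2 s^-3 A^-2) / (464 mH):  [kg·m²·s⁻³·A⁻²] / [kg·m²·s⁻²·A⁻²] = s⁻¹
  (487 kg·m·s⁻²) / (78.2 kg·s^-1·m):  [kg·m·s⁻²] / [kg·m·s⁻¹] = s⁻¹
Every term reduces to s⁻¹.

Yes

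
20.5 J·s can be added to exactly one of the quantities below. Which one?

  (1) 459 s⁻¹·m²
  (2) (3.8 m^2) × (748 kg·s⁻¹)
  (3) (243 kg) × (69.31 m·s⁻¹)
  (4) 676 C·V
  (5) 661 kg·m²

(2)

Reference: J·s = N·m·s = kg·m²·s⁻¹.
Each option:
  (1) m²·s⁻¹
  (2) [m²] · [kg·s⁻¹] = kg·m²·s⁻¹  ← same
  (3) [kg] · [m·s⁻¹] = kg·m·s⁻¹
  (4) C·V = s·A·J·C⁻¹ = kg·m²·s⁻²
  (5) kg·m²
Only (2) matches kg·m²·s⁻¹.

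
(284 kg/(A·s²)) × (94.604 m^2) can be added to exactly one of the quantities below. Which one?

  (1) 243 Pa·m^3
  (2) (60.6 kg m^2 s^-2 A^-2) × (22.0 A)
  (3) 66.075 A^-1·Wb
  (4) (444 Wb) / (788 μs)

Reference: [kg·s⁻²·A⁻¹] · [m²] = kg·m²·s⁻²·A⁻¹.
Each option:
  (1) Pa·m³ = N·m⁻²·m³ = kg·m²·s⁻²
  (2) [kg·m²·s⁻²·A⁻²] · [A] = kg·m²·s⁻²·A⁻¹  ← same
  (3) Wb·A⁻¹ = V·s·A⁻¹ = kg·m²·s⁻²·A⁻²
  (4) [kg·m²·s⁻²·A⁻¹] / [s] = kg·m²·s⁻³·A⁻¹
Only (2) matches kg·m²·s⁻²·A⁻¹.

(2)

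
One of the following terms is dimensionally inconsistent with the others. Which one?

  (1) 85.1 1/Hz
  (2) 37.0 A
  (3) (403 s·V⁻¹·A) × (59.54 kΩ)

(2)

Expand each in SI base units:
  (1) Hz⁻¹ = (s⁻¹)⁻¹ = s
  (2) A
  (3) [kg⁻¹·m⁻²·s⁴·A²] · [kg·m²·s⁻³·A⁻²] = s
All reduce to s except (2), which is A.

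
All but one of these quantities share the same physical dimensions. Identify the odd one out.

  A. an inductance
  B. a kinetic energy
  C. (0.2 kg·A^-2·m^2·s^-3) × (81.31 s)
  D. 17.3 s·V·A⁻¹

Dimensions:
  A. [inductance] = kg·m²·s⁻²·A⁻²
  B. [kinetic energy] = kg·m²·s⁻²
  C. [kg·m²·s⁻³·A⁻²] · [s] = kg·m²·s⁻²·A⁻²
  D. V·s·A⁻¹ = J·C⁻¹·s·A⁻¹ = kg·m²·s⁻²·A⁻²
All reduce to kg·m²·s⁻²·A⁻² except B., which is kg·m²·s⁻².

B.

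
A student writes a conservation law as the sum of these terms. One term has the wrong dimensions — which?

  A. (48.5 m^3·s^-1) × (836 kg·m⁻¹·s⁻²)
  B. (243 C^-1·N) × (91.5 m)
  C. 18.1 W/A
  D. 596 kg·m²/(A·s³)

A.

Work out the base dimensions of each:
  A. [m³·s⁻¹] · [kg·m⁻¹·s⁻²] = kg·m²·s⁻³
  B. [kg·m·s⁻³·A⁻¹] · [m] = kg·m²·s⁻³·A⁻¹
  C. W·A⁻¹ = J·s⁻¹·A⁻¹ = kg·m²·s⁻³·A⁻¹
  D. kg·m²·s⁻³·A⁻¹
All reduce to kg·m²·s⁻³·A⁻¹ except A., which is kg·m²·s⁻³.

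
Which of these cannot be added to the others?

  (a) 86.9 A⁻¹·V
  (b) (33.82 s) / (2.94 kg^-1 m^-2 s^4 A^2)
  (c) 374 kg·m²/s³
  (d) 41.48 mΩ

Reduce each to base SI dimensions:
  (a) V·A⁻¹ = J·C⁻¹·A⁻¹ = kg·m²·s⁻³·A⁻²
  (b) [s] / [kg⁻¹·m⁻²·s⁴·A²] = kg·m²·s⁻³·A⁻²
  (c) kg·m²·s⁻³
  (d) Ω = V·A⁻¹ = kg·m²·s⁻³·A⁻²
All reduce to kg·m²·s⁻³·A⁻² except (c), which is kg·m²·s⁻³.

(c)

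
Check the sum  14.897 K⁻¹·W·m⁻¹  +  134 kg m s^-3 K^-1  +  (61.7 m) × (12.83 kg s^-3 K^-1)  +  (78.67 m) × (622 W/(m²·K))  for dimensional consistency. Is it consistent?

In SI base units:
  14.897 K⁻¹·W·m⁻¹:  W·m⁻¹·K⁻¹ = J·s⁻¹·m⁻¹·K⁻¹ = kg·m·s⁻³·K⁻¹
  134 kg m s^-3 K^-1:  kg·m·s⁻³·K⁻¹
  (61.7 m) × (12.83 kg s^-3 K^-1):  [m] · [kg·s⁻³·K⁻¹] = kg·m·s⁻³·K⁻¹
  (78.67 m) × (622 W/(m²·K)):  [m] · [kg·s⁻³·K⁻¹] = kg·m·s⁻³·K⁻¹
Every term reduces to kg·m·s⁻³·K⁻¹.

Yes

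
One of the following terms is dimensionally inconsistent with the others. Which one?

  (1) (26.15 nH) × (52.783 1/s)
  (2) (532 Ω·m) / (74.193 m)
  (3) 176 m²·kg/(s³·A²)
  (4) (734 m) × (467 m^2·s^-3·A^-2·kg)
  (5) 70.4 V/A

Work out the base dimensions of each:
  (1) [kg·m²·s⁻²·A⁻²] · [s⁻¹] = kg·m²·s⁻³·A⁻²
  (2) [kg·m³·s⁻³·A⁻²] / [m] = kg·m²·s⁻³·A⁻²
  (3) kg·m²·s⁻³·A⁻²
  (4) [m] · [kg·m²·s⁻³·A⁻²] = kg·m³·s⁻³·A⁻²
  (5) V·A⁻¹ = J·C⁻¹·A⁻¹ = kg·m²·s⁻³·A⁻²
All reduce to kg·m²·s⁻³·A⁻² except (4), which is kg·m³·s⁻³·A⁻².

(4)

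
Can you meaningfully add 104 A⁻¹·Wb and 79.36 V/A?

No

Expand each in SI base units:
  104 A⁻¹·Wb:  Wb·A⁻¹ = V·s·A⁻¹ = kg·m²·s⁻²·A⁻²
  79.36 V/A:  V·A⁻¹ = J·C⁻¹·A⁻¹ = kg·m²·s⁻³·A⁻²
kg·m²·s⁻²·A⁻² ≠ kg·m²·s⁻³·A⁻², so they cannot be added.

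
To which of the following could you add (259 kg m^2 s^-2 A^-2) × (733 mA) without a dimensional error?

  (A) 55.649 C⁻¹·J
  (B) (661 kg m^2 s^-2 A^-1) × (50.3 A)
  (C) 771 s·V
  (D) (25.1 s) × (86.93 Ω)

(C)

Reference: [kg·m²·s⁻²·A⁻²] · [A] = kg·m²·s⁻²·A⁻¹.
Each option:
  (A) J·C⁻¹ = N·m·(s·A)⁻¹ = kg·m²·s⁻³·A⁻¹
  (B) [kg·m²·s⁻²·A⁻¹] · [A] = kg·m²·s⁻²
  (C) V·s = J·C⁻¹·s = kg·m²·s⁻²·A⁻¹  ← same
  (D) [s] · [kg·m²·s⁻³·A⁻²] = kg·m²·s⁻²·A⁻²
Only (C) matches kg·m²·s⁻²·A⁻¹.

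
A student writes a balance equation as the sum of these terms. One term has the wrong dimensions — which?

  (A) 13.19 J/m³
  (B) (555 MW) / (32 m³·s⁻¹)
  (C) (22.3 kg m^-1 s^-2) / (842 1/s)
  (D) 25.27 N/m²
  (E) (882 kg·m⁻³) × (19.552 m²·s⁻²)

(C)

Expand each in SI base units:
  (A) J·m⁻³ = N·m·m⁻³ = kg·m⁻¹·s⁻²
  (B) [kg·m²·s⁻³] / [m³·s⁻¹] = kg·m⁻¹·s⁻²
  (C) [kg·m⁻¹·s⁻²] / [s⁻¹] = kg·m⁻¹·s⁻¹
  (D) N·m⁻² = kg·m·s⁻²·m⁻² = kg·m⁻¹·s⁻²
  (E) [kg·m⁻³] · [m²·s⁻²] = kg·m⁻¹·s⁻²
All reduce to kg·m⁻¹·s⁻² except (C), which is kg·m⁻¹·s⁻¹.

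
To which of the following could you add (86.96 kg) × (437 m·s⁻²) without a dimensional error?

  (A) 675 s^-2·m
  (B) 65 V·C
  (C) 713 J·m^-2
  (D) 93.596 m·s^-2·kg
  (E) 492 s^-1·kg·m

(D)

Reference: [kg] · [m·s⁻²] = kg·m·s⁻².
Each option:
  (A) m·s⁻²
  (B) C·V = s·A·J·C⁻¹ = kg·m²·s⁻²
  (C) J·m⁻² = N·m·m⁻² = kg·s⁻²
  (D) kg·m·s⁻²  ← same
  (E) kg·m·s⁻¹
Only (D) matches kg·m·s⁻².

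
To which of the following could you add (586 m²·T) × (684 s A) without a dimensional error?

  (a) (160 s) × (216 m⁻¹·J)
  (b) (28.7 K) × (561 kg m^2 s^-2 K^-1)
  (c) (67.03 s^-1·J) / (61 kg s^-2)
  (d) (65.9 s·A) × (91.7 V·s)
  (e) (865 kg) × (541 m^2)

(d)

Reference: [kg·m²·s⁻²·A⁻¹] · [s·A] = kg·m²·s⁻¹.
Each option:
  (a) [s] · [kg·m·s⁻²] = kg·m·s⁻¹
  (b) [K] · [kg·m²·s⁻²·K⁻¹] = kg·m²·s⁻²
  (c) [kg·m²·s⁻³] / [kg·s⁻²] = m²·s⁻¹
  (d) [s·A] · [kg·m²·s⁻²·A⁻¹] = kg·m²·s⁻¹  ← same
  (e) [kg] · [m²] = kg·m²
Only (d) matches kg·m²·s⁻¹.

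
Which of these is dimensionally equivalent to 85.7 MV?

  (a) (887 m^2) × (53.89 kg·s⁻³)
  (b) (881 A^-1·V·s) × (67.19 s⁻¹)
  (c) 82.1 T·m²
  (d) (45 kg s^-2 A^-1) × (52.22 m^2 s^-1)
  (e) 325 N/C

(d)

Reference: V = J·C⁻¹ = kg·m²·s⁻³·A⁻¹.
Each option:
  (a) [m²] · [kg·s⁻³] = kg·m²·s⁻³
  (b) [kg·m²·s⁻²·A⁻²] · [s⁻¹] = kg·m²·s⁻³·A⁻²
  (c) T·m² = Wb·m⁻²·m² = kg·m²·s⁻²·A⁻¹
  (d) [kg·s⁻²·A⁻¹] · [m²·s⁻¹] = kg·m²·s⁻³·A⁻¹  ← same
  (e) N·C⁻¹ = kg·m·s⁻²·(s·A)⁻¹ = kg·m·s⁻³·A⁻¹
Only (d) matches kg·m²·s⁻³·A⁻¹.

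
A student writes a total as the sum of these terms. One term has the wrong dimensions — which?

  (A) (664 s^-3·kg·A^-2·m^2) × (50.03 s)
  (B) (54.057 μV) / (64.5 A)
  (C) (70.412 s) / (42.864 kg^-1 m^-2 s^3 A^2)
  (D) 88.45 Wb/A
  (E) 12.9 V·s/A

Work out the base dimensions of each:
  (A) [kg·m²·s⁻³·A⁻²] · [s] = kg·m²·s⁻²·A⁻²
  (B) [kg·m²·s⁻³·A⁻¹] / [A] = kg·m²·s⁻³·A⁻²
  (C) [s] / [kg⁻¹·m⁻²·s³·A²] = kg·m²·s⁻²·A⁻²
  (D) Wb·A⁻¹ = V·s·A⁻¹ = kg·m²·s⁻²·A⁻²
  (E) V·s·A⁻¹ = J·C⁻¹·s·A⁻¹ = kg·m²·s⁻²·A⁻²
All reduce to kg·m²·s⁻²·A⁻² except (B), which is kg·m²·s⁻³·A⁻².

(B)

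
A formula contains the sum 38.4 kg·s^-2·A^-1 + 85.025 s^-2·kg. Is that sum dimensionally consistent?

No

In SI base units:
  38.4 kg·s^-2·A^-1:  kg·s⁻²·A⁻¹
  85.025 s^-2·kg:  kg·s⁻²
kg·s⁻²·A⁻¹ ≠ kg·s⁻², so they cannot be added.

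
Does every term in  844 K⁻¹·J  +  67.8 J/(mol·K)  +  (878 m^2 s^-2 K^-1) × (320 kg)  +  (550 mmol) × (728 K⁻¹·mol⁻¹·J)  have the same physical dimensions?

Reduce each to base SI dimensions:
  844 K⁻¹·J:  J·K⁻¹ = N·m·K⁻¹ = kg·m²·s⁻²·K⁻¹
  67.8 J/(mol·K):  J·mol⁻¹·K⁻¹ = N·m·mol⁻¹·K⁻¹ = kg·m²·s⁻²·K⁻¹·mol⁻¹
  (878 m^2 s^-2 K^-1) × (320 kg):  [m²·s⁻²·K⁻¹] · [kg] = kg·m²·s⁻²·K⁻¹
  (550 mmol) × (728 K⁻¹·mol⁻¹·J):  [mol] · [kg·m²·s⁻²·K⁻¹·mol⁻¹] = kg·m²·s⁻²·K⁻¹
The terms do not share a single dimension (kg·m²·s⁻²·K⁻¹ vs kg·m²·s⁻²·K⁻¹·mol⁻¹).

No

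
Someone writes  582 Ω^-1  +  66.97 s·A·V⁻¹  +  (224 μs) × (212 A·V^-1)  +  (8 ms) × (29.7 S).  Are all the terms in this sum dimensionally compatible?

No

Dimensions:
  582 Ω^-1:  Ω⁻¹ = (V·A⁻¹)⁻¹ = kg⁻¹·m⁻²·s³·A²
  66.97 s·A·V⁻¹:  A·s·V⁻¹ = A·s·(J·C⁻¹)⁻¹ = kg⁻¹·m⁻²·s⁴·A²
  (224 μs) × (212 A·V^-1):  [s] · [kg⁻¹·m⁻²·s³·A²] = kg⁻¹·m⁻²·s⁴·A²
  (8 ms) × (29.7 S):  [s] · [kg⁻¹·m⁻²·s³·A²] = kg⁻¹·m⁻²·s⁴·A²
The terms do not share a single dimension (kg⁻¹·m⁻²·s³·A² vs kg⁻¹·m⁻²·s⁴·A²).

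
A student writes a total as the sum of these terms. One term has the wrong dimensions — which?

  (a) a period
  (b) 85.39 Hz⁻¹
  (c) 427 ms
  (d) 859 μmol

Expand each in SI base units:
  (a) [period] = s
  (b) Hz⁻¹ = (s⁻¹)⁻¹ = s
  (c) s
  (d) mol
All reduce to s except (d), which is mol.

(d)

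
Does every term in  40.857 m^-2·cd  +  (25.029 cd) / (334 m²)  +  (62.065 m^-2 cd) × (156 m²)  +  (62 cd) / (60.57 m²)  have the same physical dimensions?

In SI base units:
  40.857 m^-2·cd:  cd·m⁻² = m⁻²·cd
  (25.029 cd) / (334 m²):  [cd] / [m²] = m⁻²·cd
  (62.065 m^-2 cd) × (156 m²):  [m⁻²·cd] · [m²] = cd
  (62 cd) / (60.57 m²):  [cd] / [m²] = m⁻²·cd
The terms do not share a single dimension (cd vs m⁻²·cd).

No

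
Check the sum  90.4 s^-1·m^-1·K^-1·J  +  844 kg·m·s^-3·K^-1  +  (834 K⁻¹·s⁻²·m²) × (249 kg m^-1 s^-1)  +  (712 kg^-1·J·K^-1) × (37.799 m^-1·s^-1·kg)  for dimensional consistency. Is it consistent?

Expand each in SI base units:
  90.4 s^-1·m^-1·K^-1·J:  J·s⁻¹·m⁻¹·K⁻¹ = N·m·s⁻¹·m⁻¹·K⁻¹ = kg·m·s⁻³·K⁻¹
  844 kg·m·s^-3·K^-1:  kg·m·s⁻³·K⁻¹
  (834 K⁻¹·s⁻²·m²) × (249 kg m^-1 s^-1):  [m²·s⁻²·K⁻¹] · [kg·m⁻¹·s⁻¹] = kg·m·s⁻³·K⁻¹
  (712 kg^-1·J·K^-1) × (37.799 m^-1·s^-1·kg):  [m²·s⁻²·K⁻¹] · [kg·m⁻¹·s⁻¹] = kg·m·s⁻³·K⁻¹
Every term reduces to kg·m·s⁻³·K⁻¹.

Yes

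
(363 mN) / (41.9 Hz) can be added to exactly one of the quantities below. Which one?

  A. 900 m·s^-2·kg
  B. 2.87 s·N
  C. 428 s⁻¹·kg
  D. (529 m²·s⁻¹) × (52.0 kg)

B.

Reference: [kg·m·s⁻²] / [s⁻¹] = kg·m·s⁻¹.
Each option:
  A. kg·m·s⁻²
  B. N·s = kg·m·s⁻²·s = kg·m·s⁻¹  ← same
  C. kg·s⁻¹
  D. [m²·s⁻¹] · [kg] = kg·m²·s⁻¹
Only B. matches kg·m·s⁻¹.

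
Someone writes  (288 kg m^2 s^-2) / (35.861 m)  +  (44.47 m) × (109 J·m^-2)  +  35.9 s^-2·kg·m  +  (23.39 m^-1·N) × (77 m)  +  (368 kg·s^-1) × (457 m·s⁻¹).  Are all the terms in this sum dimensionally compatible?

Yes

Work out the base dimensions of each:
  (288 kg m^2 s^-2) / (35.861 m):  [kg·m²·s⁻²] / [m] = kg·m·s⁻²
  (44.47 m) × (109 J·m^-2):  [m] · [kg·s⁻²] = kg·m·s⁻²
  35.9 s^-2·kg·m:  kg·m·s⁻²
  (23.39 m^-1·N) × (77 m):  [kg·s⁻²] · [m] = kg·m·s⁻²
  (368 kg·s^-1) × (457 m·s⁻¹):  [kg·s⁻¹] · [m·s⁻¹] = kg·m·s⁻²
Every term reduces to kg·m·s⁻².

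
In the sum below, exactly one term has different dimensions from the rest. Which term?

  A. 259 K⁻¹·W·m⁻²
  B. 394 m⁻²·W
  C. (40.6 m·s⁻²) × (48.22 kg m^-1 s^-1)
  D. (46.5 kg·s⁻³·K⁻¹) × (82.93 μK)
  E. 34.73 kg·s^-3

A.

Expand each in SI base units:
  A. W·m⁻²·K⁻¹ = J·s⁻¹·m⁻²·K⁻¹ = kg·s⁻³·K⁻¹
  B. W·m⁻² = J·s⁻¹·m⁻² = kg·s⁻³
  C. [m·s⁻²] · [kg·m⁻¹·s⁻¹] = kg·s⁻³
  D. [kg·s⁻³·K⁻¹] · [K] = kg·s⁻³
  E. kg·s⁻³
All reduce to kg·s⁻³ except A., which is kg·s⁻³·K⁻¹.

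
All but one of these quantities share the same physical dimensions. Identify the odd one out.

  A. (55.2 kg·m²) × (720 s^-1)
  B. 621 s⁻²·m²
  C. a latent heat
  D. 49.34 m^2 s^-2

Work out the base dimensions of each:
  A. [kg·m²] · [s⁻¹] = kg·m²·s⁻¹
  B. m²·s⁻²
  C. [latent heat] = m²·s⁻²
  D. m²·s⁻²
All reduce to m²·s⁻² except A., which is kg·m²·s⁻¹.

A.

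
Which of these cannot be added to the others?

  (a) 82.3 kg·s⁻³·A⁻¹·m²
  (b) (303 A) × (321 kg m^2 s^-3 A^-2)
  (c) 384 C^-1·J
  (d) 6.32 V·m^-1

(d)

In SI base units:
  (a) kg·m²·s⁻³·A⁻¹
  (b) [A] · [kg·m²·s⁻³·A⁻²] = kg·m²·s⁻³·A⁻¹
  (c) J·C⁻¹ = N·m·(s·A)⁻¹ = kg·m²·s⁻³·A⁻¹
  (d) V·m⁻¹ = J·C⁻¹·m⁻¹ = kg·m·s⁻³·A⁻¹
All reduce to kg·m²·s⁻³·A⁻¹ except (d), which is kg·m·s⁻³·A⁻¹.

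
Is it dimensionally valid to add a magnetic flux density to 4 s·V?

In SI base units:
  a magnetic flux density:  [magnetic flux density] = kg·s⁻²·A⁻¹
  4 s·V:  V·s = J·C⁻¹·s = kg·m²·s⁻²·A⁻¹
kg·s⁻²·A⁻¹ ≠ kg·m²·s⁻²·A⁻¹, so they cannot be added.

No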